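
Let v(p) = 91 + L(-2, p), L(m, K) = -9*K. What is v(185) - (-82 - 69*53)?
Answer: 2165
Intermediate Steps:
v(p) = 91 - 9*p
v(185) - (-82 - 69*53) = (91 - 9*185) - (-82 - 69*53) = (91 - 1665) - (-82 - 3657) = -1574 - 1*(-3739) = -1574 + 3739 = 2165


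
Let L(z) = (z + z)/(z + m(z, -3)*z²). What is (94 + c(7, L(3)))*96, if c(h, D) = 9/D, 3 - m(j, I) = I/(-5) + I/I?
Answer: 56352/5 ≈ 11270.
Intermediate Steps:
m(j, I) = 2 + I/5 (m(j, I) = 3 - (I/(-5) + I/I) = 3 - (I*(-⅕) + 1) = 3 - (-I/5 + 1) = 3 - (1 - I/5) = 3 + (-1 + I/5) = 2 + I/5)
L(z) = 2*z/(z + 7*z²/5) (L(z) = (z + z)/(z + (2 + (⅕)*(-3))*z²) = (2*z)/(z + (2 - ⅗)*z²) = (2*z)/(z + 7*z²/5) = 2*z/(z + 7*z²/5))
(94 + c(7, L(3)))*96 = (94 + 9/((10/(5 + 7*3))))*96 = (94 + 9/((10/(5 + 21))))*96 = (94 + 9/((10/26)))*96 = (94 + 9/((10*(1/26))))*96 = (94 + 9/(5/13))*96 = (94 + 9*(13/5))*96 = (94 + 117/5)*96 = (587/5)*96 = 56352/5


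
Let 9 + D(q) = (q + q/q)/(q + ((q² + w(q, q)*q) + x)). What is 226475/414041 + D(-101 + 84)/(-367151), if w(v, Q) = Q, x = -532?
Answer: 2411479848382/4408451448539 ≈ 0.54701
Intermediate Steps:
D(q) = -9 + (1 + q)/(-532 + q + 2*q²) (D(q) = -9 + (q + q/q)/(q + ((q² + q*q) - 532)) = -9 + (q + 1)/(q + ((q² + q²) - 532)) = -9 + (1 + q)/(q + (2*q² - 532)) = -9 + (1 + q)/(q + (-532 + 2*q²)) = -9 + (1 + q)/(-532 + q + 2*q²))
226475/414041 + D(-101 + 84)/(-367151) = 226475/414041 + ((4789 - 18*(-101 + 84)² - 8*(-101 + 84))/(-532 + (-101 + 84) + 2*(-101 + 84)²))/(-367151) = 226475*(1/414041) + ((4789 - 18*(-17)² - 8*(-17))/(-532 - 17 + 2*(-17)²))*(-1/367151) = 226475/414041 + ((4789 - 18*289 + 136)/(-532 - 17 + 2*289))*(-1/367151) = 226475/414041 + ((4789 - 5202 + 136)/(-532 - 17 + 578))*(-1/367151) = 226475/414041 + (-277/29)*(-1/367151) = 226475/414041 + ((1/29)*(-277))*(-1/367151) = 226475/414041 - 277/29*(-1/367151) = 226475/414041 + 277/10647379 = 2411479848382/4408451448539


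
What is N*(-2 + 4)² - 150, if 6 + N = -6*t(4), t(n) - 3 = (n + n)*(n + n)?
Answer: -1782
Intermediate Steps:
t(n) = 3 + 4*n² (t(n) = 3 + (n + n)*(n + n) = 3 + (2*n)*(2*n) = 3 + 4*n²)
N = -408 (N = -6 - 6*(3 + 4*4²) = -6 - 6*(3 + 4*16) = -6 - 6*(3 + 64) = -6 - 6*67 = -6 - 402 = -408)
N*(-2 + 4)² - 150 = -408*(-2 + 4)² - 150 = -408*2² - 150 = -408*4 - 150 = -1632 - 150 = -1782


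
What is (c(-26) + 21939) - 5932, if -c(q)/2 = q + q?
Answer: 16111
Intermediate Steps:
c(q) = -4*q (c(q) = -2*(q + q) = -4*q)
(c(-26) + 21939) - 5932 = (-4*(-26) + 21939) - 5932 = (104 + 21939) - 5932 = 22043 - 5932 = 16111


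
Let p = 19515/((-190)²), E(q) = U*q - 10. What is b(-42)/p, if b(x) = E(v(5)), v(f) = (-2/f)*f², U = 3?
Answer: -288800/3903 ≈ -73.994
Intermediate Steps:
v(f) = -2*f
E(q) = -10 + 3*q (E(q) = 3*q - 10 = -10 + 3*q)
p = 3903/7220 (p = 19515/36100 = 19515*(1/36100) = 3903/7220 ≈ 0.54058)
b(x) = -40 (b(x) = -10 + 3*(-2*5) = -10 + 3*(-10) = -10 - 30 = -40)
b(-42)/p = -40/3903/7220 = -40*7220/3903 = -288800/3903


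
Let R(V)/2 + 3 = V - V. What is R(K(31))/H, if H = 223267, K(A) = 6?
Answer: -6/223267 ≈ -2.6874e-5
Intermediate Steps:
R(V) = -6 (R(V) = -6 + 2*(V - V) = -6 + 2*0 = -6 + 0 = -6)
R(K(31))/H = -6/223267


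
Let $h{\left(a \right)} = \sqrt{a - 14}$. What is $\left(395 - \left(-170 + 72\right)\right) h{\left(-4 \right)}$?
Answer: $1479 i \sqrt{2} \approx 2091.6 i$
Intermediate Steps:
$h{\left(a \right)} = \sqrt{-14 + a}$
$\left(395 - \left(-170 + 72\right)\right) h{\left(-4 \right)} = \left(395 - \left(-170 + 72\right)\right) \sqrt{-14 - 4} = \left(395 - -98\right) \sqrt{-18} = \left(395 + 98\right) 3 i \sqrt{2} = 493 \cdot 3 i \sqrt{2} = 1479 i \sqrt{2}$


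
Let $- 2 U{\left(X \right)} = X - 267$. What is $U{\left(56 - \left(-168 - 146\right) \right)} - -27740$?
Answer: $\frac{55377}{2} \approx 27689.0$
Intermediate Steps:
$U{\left(X \right)} = \frac{267}{2} - \frac{X}{2}$ ($U{\left(X \right)} = - \frac{X - 267}{2} = - \frac{-267 + X}{2} = \frac{267}{2} - \frac{X}{2}$)
$U{\left(56 - \left(-168 - 146\right) \right)} - -27740 = \left(\frac{267}{2} - \frac{56 - \left(-168 - 146\right)}{2}\right) - -27740 = \left(\frac{267}{2} - \frac{56 - \left(-168 - 146\right)}{2}\right) + 27740 = \left(\frac{267}{2} - \frac{56 - -314}{2}\right) + 27740 = \left(\frac{267}{2} - \frac{56 + 314}{2}\right) + 27740 = \left(\frac{267}{2} - 185\right) + 27740 = - \frac{103}{2} + 27740 = \frac{55377}{2}$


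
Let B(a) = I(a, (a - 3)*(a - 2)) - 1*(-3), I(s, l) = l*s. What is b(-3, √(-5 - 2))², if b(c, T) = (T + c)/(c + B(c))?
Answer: (3 - I*√7)²/8100 ≈ 0.00024691 - 0.0019598*I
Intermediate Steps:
B(a) = 3 + a*(-3 + a)*(-2 + a) (B(a) = ((a - 3)*(a - 2))*a - 1*(-3) = ((-3 + a)*(-2 + a))*a + 3 = a*(-3 + a)*(-2 + a) + 3 = 3 + a*(-3 + a)*(-2 + a))
b(c, T) = (T + c)/(3 + c + c*(6 + c² - 5*c)) (b(c, T) = (T + c)/(c + (3 + c*(6 + c² - 5*c))) = (T + c)/(3 + c + c*(6 + c² - 5*c)))
b(-3, √(-5 - 2))² = ((√(-5 - 2) - 3)/(3 - 3 - 3*(6 + (-3)² - 5*(-3))))² = ((√(-7) - 3)/(3 - 3 - 3*(6 + 9 + 15)))² = ((I*√7 - 3)/(3 - 3 - 3*30))² = ((-3 + I*√7)/(3 - 3 - 90))² = ((-3 + I*√7)/(-90))² = (-(-3 + I*√7)/90)² = (1/30 - I*√7/90)²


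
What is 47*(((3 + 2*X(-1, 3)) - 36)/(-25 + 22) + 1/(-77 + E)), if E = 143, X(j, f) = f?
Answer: 27965/66 ≈ 423.71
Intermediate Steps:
47*(((3 + 2*X(-1, 3)) - 36)/(-25 + 22) + 1/(-77 + E)) = 47*(((3 + 2*3) - 36)/(-25 + 22) + 1/(-77 + 143)) = 47*(((3 + 6) - 36)/(-3) + 1/66) = 47*((9 - 36)*(-⅓) + 1/66) = 47*(-27*(-⅓) + 1/66) = 47*(9 + 1/66) = 47*(595/66) = 27965/66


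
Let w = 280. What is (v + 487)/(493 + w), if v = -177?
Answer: 310/773 ≈ 0.40103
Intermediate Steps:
(v + 487)/(493 + w) = (-177 + 487)/(493 + 280) = 310/773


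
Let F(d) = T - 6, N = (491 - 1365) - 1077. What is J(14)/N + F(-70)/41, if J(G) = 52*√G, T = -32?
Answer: -38/41 - 52*√14/1951 ≈ -1.0266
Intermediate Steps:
N = -1951 (N = -874 - 1077 = -1951)
F(d) = -38 (F(d) = -32 - 6 = -38)
J(14)/N + F(-70)/41 = (52*√14)/(-1951) - 38/41 = (52*√14)*(-1/1951) - 38*1/41 = -52*√14/1951 - 38/41 = -38/41 - 52*√14/1951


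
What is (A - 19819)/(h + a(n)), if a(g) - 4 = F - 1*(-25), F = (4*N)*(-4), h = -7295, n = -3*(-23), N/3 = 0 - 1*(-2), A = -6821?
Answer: 1480/409 ≈ 3.6186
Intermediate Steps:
N = 6 (N = 3*(0 - 1*(-2)) = 3*(0 + 2) = 3*2 = 6)
n = 69
F = -96 (F = (4*6)*(-4) = 24*(-4) = -96)
a(g) = -67 (a(g) = 4 + (-96 - 1*(-25)) = 4 + (-96 + 25) = 4 - 71 = -67)
(A - 19819)/(h + a(n)) = (-6821 - 19819)/(-7295 - 67) = -26640/(-7362) = -26640*(-1/7362) = 1480/409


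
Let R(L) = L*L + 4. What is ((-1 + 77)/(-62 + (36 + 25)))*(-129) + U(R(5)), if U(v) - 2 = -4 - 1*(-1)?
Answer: 9803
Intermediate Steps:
R(L) = 4 + L² (R(L) = L² + 4 = 4 + L²)
U(v) = -1 (U(v) = 2 + (-4 - 1*(-1)) = 2 + (-4 + 1) = 2 - 3 = -1)
((-1 + 77)/(-62 + (36 + 25)))*(-129) + U(R(5)) = ((-1 + 77)/(-62 + (36 + 25)))*(-129) - 1 = (76/(-62 + 61))*(-129) - 1 = (76/(-1))*(-129) - 1 = (76*(-1))*(-129) - 1 = -76*(-129) - 1 = 9804 - 1 = 9803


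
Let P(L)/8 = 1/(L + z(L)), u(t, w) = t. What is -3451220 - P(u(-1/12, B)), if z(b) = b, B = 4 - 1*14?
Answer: -3451172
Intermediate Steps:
B = -10 (B = 4 - 14 = -10)
P(L) = 4/L (P(L) = 8/(L + L) = 8/((2*L)) = 8*(1/(2*L)) = 4/L)
-3451220 - P(u(-1/12, B)) = -3451220 - 4/((-1/12)) = -3451220 - 4/((-1*1/12)) = -3451220 - 4/(-1/12) = -3451220 - 4*(-12) = -3451220 - 1*(-48) = -3451220 + 48 = -3451172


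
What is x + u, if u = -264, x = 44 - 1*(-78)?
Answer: -142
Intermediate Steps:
x = 122 (x = 44 + 78 = 122)
x + u = 122 - 264 = -142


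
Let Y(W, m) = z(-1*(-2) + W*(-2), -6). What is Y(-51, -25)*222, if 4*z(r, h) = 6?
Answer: 333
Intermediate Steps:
z(r, h) = 3/2 (z(r, h) = (¼)*6 = 3/2)
Y(W, m) = 3/2
Y(-51, -25)*222 = (3/2)*222 = 333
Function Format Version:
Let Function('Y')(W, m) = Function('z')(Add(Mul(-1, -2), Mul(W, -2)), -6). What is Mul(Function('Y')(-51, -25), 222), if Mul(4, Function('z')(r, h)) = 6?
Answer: 333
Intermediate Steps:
Function('z')(r, h) = Rational(3, 2) (Function('z')(r, h) = Mul(Rational(1, 4), 6) = Rational(3, 2))
Function('Y')(W, m) = Rational(3, 2)
Mul(Function('Y')(-51, -25), 222) = Mul(Rational(3, 2), 222) = 333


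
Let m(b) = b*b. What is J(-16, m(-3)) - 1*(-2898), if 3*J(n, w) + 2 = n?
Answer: 2892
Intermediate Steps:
m(b) = b**2
J(n, w) = -2/3 + n/3
J(-16, m(-3)) - 1*(-2898) = (-2/3 + (1/3)*(-16)) - 1*(-2898) = (-2/3 - 16/3) + 2898 = -6 + 2898 = 2892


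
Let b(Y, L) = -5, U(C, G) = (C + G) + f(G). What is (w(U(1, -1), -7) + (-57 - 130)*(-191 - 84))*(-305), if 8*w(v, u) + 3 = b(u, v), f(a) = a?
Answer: -15684320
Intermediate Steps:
U(C, G) = C + 2*G (U(C, G) = (C + G) + G = C + 2*G)
w(v, u) = -1 (w(v, u) = -3/8 + (⅛)*(-5) = -3/8 - 5/8 = -1)
(w(U(1, -1), -7) + (-57 - 130)*(-191 - 84))*(-305) = (-1 + (-57 - 130)*(-191 - 84))*(-305) = (-1 - 187*(-275))*(-305) = (-1 + 51425)*(-305) = 51424*(-305) = -15684320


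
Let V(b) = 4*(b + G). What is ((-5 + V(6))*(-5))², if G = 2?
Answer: 18225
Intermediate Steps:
V(b) = 8 + 4*b (V(b) = 4*(b + 2) = 4*(2 + b) = 8 + 4*b)
((-5 + V(6))*(-5))² = ((-5 + (8 + 4*6))*(-5))² = ((-5 + (8 + 24))*(-5))² = ((-5 + 32)*(-5))² = (27*(-5))² = (-135)² = 18225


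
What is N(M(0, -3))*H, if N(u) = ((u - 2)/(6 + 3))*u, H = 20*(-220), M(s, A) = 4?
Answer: -35200/9 ≈ -3911.1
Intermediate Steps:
H = -4400
N(u) = u*(-2/9 + u/9) (N(u) = ((-2 + u)/9)*u = ((-2 + u)*(1/9))*u = (-2/9 + u/9)*u = u*(-2/9 + u/9))
N(M(0, -3))*H = ((1/9)*4*(-2 + 4))*(-4400) = ((1/9)*4*2)*(-4400) = (8/9)*(-4400) = -35200/9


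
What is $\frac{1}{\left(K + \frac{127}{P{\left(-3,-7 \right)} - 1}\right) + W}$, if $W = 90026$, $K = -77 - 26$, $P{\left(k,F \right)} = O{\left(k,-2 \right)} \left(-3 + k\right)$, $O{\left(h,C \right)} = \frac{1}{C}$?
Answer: $\frac{2}{179973} \approx 1.1113 \cdot 10^{-5}$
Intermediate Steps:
$P{\left(k,F \right)} = \frac{3}{2} - \frac{k}{2}$ ($P{\left(k,F \right)} = \frac{-3 + k}{-2} = - \frac{-3 + k}{2} = \frac{3}{2} - \frac{k}{2}$)
$K = -103$ ($K = -77 - 26 = -103$)
$\frac{1}{\left(K + \frac{127}{P{\left(-3,-7 \right)} - 1}\right) + W} = \frac{1}{\left(-103 + \frac{127}{\left(\frac{3}{2} - - \frac{3}{2}\right) - 1}\right) + 90026} = \frac{1}{\left(-103 + \frac{127}{\left(\frac{3}{2} + \frac{3}{2}\right) - 1}\right) + 90026} = \frac{1}{\left(-103 + \frac{127}{3 - 1}\right) + 90026} = \frac{1}{\left(-103 + \frac{127}{2}\right) + 90026} = \frac{1}{- \frac{79}{2} + 90026} = \frac{1}{\frac{179973}{2}} = \frac{2}{179973}$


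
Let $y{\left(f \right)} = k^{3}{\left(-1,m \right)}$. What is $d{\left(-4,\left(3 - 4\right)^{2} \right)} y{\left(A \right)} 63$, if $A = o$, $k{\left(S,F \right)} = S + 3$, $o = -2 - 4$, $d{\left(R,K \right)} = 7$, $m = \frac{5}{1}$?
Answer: $3528$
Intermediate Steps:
$m = 5$ ($m = 5 \cdot 1 = 5$)
$o = -6$ ($o = -2 - 4 = -6$)
$k{\left(S,F \right)} = 3 + S$
$A = -6$
$y{\left(f \right)} = 8$ ($y{\left(f \right)} = \left(3 - 1\right)^{3} = 2^{3} = 8$)
$d{\left(-4,\left(3 - 4\right)^{2} \right)} y{\left(A \right)} 63 = 7 \cdot 8 \cdot 63 = 56 \cdot 63 = 3528$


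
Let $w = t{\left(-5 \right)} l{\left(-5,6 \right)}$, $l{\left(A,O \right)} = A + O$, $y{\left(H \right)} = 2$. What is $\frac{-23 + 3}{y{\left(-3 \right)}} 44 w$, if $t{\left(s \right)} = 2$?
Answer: $-880$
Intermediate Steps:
$w = 2$ ($w = 2 \left(-5 + 6\right) = 2 \cdot 1 = 2$)
$\frac{-23 + 3}{y{\left(-3 \right)}} 44 w = \frac{-23 + 3}{2} \cdot 44 \cdot 2 = \left(-20\right) \frac{1}{2} \cdot 44 \cdot 2 = \left(-10\right) 44 \cdot 2 = \left(-440\right) 2 = -880$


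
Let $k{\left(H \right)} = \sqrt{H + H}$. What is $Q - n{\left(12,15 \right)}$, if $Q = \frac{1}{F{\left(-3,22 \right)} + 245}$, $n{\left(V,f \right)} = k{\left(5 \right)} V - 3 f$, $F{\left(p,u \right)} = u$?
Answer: $\frac{12016}{267} - 12 \sqrt{10} \approx 7.0564$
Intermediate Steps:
$k{\left(H \right)} = \sqrt{2} \sqrt{H}$ ($k{\left(H \right)} = \sqrt{2 H} = \sqrt{2} \sqrt{H}$)
$n{\left(V,f \right)} = - 3 f + V \sqrt{10}$ ($n{\left(V,f \right)} = \sqrt{2} \sqrt{5} V - 3 f = \sqrt{10} V - 3 f = V \sqrt{10} - 3 f = - 3 f + V \sqrt{10}$)
$Q = \frac{1}{267}$ ($Q = \frac{1}{22 + 245} = \frac{1}{267} \approx 0.0037453$)
$Q - n{\left(12,15 \right)} = \frac{1}{267} - \left(\left(-3\right) 15 + 12 \sqrt{10}\right) = \frac{1}{267} - \left(-45 + 12 \sqrt{10}\right) = \frac{1}{267} + \left(45 - 12 \sqrt{10}\right) = \frac{12016}{267} - 12 \sqrt{10}$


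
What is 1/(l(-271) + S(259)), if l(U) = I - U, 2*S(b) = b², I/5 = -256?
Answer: 2/65063 ≈ 3.0739e-5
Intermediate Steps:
I = -1280 (I = 5*(-256) = -1280)
S(b) = b²/2
l(U) = -1280 - U
1/(l(-271) + S(259)) = 1/((-1280 - 1*(-271)) + (½)*259²) = 1/((-1280 + 271) + (½)*67081) = 1/(-1009 + 67081/2) = 1/(65063/2) = 2/65063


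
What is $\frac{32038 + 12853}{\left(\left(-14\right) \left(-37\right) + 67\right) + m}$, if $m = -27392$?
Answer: $- \frac{4081}{2437} \approx -1.6746$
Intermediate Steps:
$\frac{32038 + 12853}{\left(\left(-14\right) \left(-37\right) + 67\right) + m} = \frac{32038 + 12853}{\left(\left(-14\right) \left(-37\right) + 67\right) - 27392} = \frac{44891}{\left(518 + 67\right) - 27392} = \frac{44891}{585 - 27392} = \frac{44891}{-26807} = 44891 \left(- \frac{1}{26807}\right) = - \frac{4081}{2437}$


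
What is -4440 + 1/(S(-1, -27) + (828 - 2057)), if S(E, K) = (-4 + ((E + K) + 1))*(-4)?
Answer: -4906201/1105 ≈ -4440.0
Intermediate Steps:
S(E, K) = 12 - 4*E - 4*K (S(E, K) = (-4 + (1 + E + K))*(-4) = (-3 + E + K)*(-4) = 12 - 4*E - 4*K)
-4440 + 1/(S(-1, -27) + (828 - 2057)) = -4440 + 1/((12 - 4*(-1) - 4*(-27)) + (828 - 2057)) = -4440 + 1/((12 + 4 + 108) - 1229) = -4440 + 1/(124 - 1229) = -4440 + 1/(-1105) = -4440 - 1/1105 = -4906201/1105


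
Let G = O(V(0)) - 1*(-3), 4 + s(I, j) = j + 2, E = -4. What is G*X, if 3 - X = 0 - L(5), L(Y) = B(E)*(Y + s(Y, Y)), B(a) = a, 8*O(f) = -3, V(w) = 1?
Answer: -609/8 ≈ -76.125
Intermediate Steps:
s(I, j) = -2 + j (s(I, j) = -4 + (j + 2) = -4 + (2 + j) = -2 + j)
O(f) = -3/8 (O(f) = (1/8)*(-3) = -3/8)
L(Y) = 8 - 8*Y (L(Y) = -4*(Y + (-2 + Y)) = -4*(-2 + 2*Y) = 8 - 8*Y)
X = -29 (X = 3 - (0 - (8 - 8*5)) = 3 - (0 - (8 - 40)) = 3 - (0 - 1*(-32)) = 3 - (0 + 32) = 3 - 1*32 = 3 - 32 = -29)
G = 21/8 (G = -3/8 - 1*(-3) = -3/8 + 3 = 21/8 ≈ 2.6250)
G*X = (21/8)*(-29) = -609/8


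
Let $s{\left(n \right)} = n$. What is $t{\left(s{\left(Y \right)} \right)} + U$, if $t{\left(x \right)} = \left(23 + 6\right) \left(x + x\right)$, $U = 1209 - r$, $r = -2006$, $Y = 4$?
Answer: $3447$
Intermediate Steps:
$U = 3215$ ($U = 1209 - -2006 = 1209 + 2006 = 3215$)
$t{\left(x \right)} = 58 x$ ($t{\left(x \right)} = 29 \cdot 2 x = 58 x$)
$t{\left(s{\left(Y \right)} \right)} + U = 58 \cdot 4 + 3215 = 232 + 3215 = 3447$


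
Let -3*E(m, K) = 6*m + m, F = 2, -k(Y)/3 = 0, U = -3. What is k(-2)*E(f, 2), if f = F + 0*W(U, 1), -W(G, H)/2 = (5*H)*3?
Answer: 0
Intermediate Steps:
k(Y) = 0 (k(Y) = -3*0 = 0)
W(G, H) = -30*H (W(G, H) = -2*5*H*3 = -30*H)
f = 2 (f = 2 + 0*(-30*1) = 2 + 0*(-30) = 2 + 0 = 2)
E(m, K) = -7*m/3 (E(m, K) = -(6*m + m)/3 = -7*m/3)
k(-2)*E(f, 2) = 0*(-7/3*2) = 0*(-14/3) = 0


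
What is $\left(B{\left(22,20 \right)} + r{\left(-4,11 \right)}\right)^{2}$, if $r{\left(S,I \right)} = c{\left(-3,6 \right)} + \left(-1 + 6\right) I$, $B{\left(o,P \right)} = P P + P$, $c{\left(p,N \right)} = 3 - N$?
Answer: $222784$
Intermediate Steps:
$B{\left(o,P \right)} = P + P^{2}$ ($B{\left(o,P \right)} = P^{2} + P = P + P^{2}$)
$r{\left(S,I \right)} = -3 + 5 I$ ($r{\left(S,I \right)} = \left(3 - 6\right) + \left(-1 + 6\right) I = \left(3 - 6\right) + 5 I = -3 + 5 I$)
$\left(B{\left(22,20 \right)} + r{\left(-4,11 \right)}\right)^{2} = \left(20 \left(1 + 20\right) + \left(-3 + 5 \cdot 11\right)\right)^{2} = \left(20 \cdot 21 + \left(-3 + 55\right)\right)^{2} = \left(420 + 52\right)^{2} = 472^{2} = 222784$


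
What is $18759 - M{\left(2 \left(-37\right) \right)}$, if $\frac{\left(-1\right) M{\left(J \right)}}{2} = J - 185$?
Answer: $18241$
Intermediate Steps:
$M{\left(J \right)} = 370 - 2 J$ ($M{\left(J \right)} = - 2 \left(J - 185\right) = - 2 \left(-185 + J\right) = 370 - 2 J$)
$18759 - M{\left(2 \left(-37\right) \right)} = 18759 - \left(370 - 2 \cdot 2 \left(-37\right)\right) = 18759 - \left(370 - -148\right) = 18759 - \left(370 + 148\right) = 18759 - 518 = 18241$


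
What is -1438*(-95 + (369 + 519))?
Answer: -1140334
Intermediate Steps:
-1438*(-95 + (369 + 519)) = -1438*(-95 + 888) = -1438*793 = -1140334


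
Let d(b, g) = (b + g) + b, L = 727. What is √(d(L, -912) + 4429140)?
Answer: √4429682 ≈ 2104.7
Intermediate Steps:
d(b, g) = g + 2*b
√(d(L, -912) + 4429140) = √((-912 + 2*727) + 4429140) = √((-912 + 1454) + 4429140) = √(542 + 4429140) = √4429682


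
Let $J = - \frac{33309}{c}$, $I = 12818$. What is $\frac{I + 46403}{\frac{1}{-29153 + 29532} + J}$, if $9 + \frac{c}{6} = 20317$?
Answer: $- \frac{911616331544}{4167421} \approx -2.1875 \cdot 10^{5}$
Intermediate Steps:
$c = 121848$ ($c = -54 + 6 \cdot 20317 = -54 + 121902 = 121848$)
$J = - \frac{11103}{40616}$ ($J = - \frac{33309}{121848} = \left(-33309\right) \frac{1}{121848} = - \frac{11103}{40616} \approx -0.27337$)
$\frac{I + 46403}{\frac{1}{-29153 + 29532} + J} = \frac{12818 + 46403}{\frac{1}{-29153 + 29532} - \frac{11103}{40616}} = \frac{59221}{\frac{1}{379} - \frac{11103}{40616}} = \frac{59221}{- \frac{4167421}{15393464}} = 59221 \left(- \frac{15393464}{4167421}\right) = - \frac{911616331544}{4167421}$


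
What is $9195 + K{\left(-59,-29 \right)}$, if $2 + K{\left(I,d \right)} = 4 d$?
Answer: $9077$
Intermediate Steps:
$K{\left(I,d \right)} = -2 + 4 d$
$9195 + K{\left(-59,-29 \right)} = 9195 + \left(-2 + 4 \left(-29\right)\right) = 9195 - 118 = 9077$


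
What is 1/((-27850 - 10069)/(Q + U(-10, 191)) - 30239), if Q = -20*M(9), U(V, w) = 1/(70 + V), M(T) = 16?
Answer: -19199/578283421 ≈ -3.3200e-5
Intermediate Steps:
Q = -320 (Q = -20*16 = -320)
1/((-27850 - 10069)/(Q + U(-10, 191)) - 30239) = 1/((-27850 - 10069)/(-320 + 1/(70 - 10)) - 30239) = 1/(-37919/(-320 + 1/60) - 30239) = 1/(-37919/(-19199/60) - 30239) = 1/(-37919*(-60/19199) - 30239) = 1/(2275140/19199 - 30239) = 1/(-578283421/19199) = -19199/578283421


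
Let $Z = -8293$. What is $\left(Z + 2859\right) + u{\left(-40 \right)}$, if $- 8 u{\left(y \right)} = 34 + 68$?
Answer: $- \frac{21787}{4} \approx -5446.8$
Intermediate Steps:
$u{\left(y \right)} = - \frac{51}{4}$ ($u{\left(y \right)} = - \frac{34 + 68}{8} = \left(- \frac{1}{8}\right) 102 = - \frac{51}{4}$)
$\left(Z + 2859\right) + u{\left(-40 \right)} = \left(-8293 + 2859\right) - \frac{51}{4} = -5434 - \frac{51}{4} = - \frac{21787}{4}$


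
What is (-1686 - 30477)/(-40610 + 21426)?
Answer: 32163/19184 ≈ 1.6766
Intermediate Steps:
(-1686 - 30477)/(-40610 + 21426) = -32163/(-19184) = -32163*(-1/19184) = 32163/19184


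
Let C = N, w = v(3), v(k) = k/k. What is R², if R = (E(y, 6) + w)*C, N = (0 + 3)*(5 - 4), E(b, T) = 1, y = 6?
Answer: 36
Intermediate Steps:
v(k) = 1
w = 1
N = 3 (N = 3*1 = 3)
C = 3
R = 6 (R = (1 + 1)*3 = 2*3 = 6)
R² = 6² = 36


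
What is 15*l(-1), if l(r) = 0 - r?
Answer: 15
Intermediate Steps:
l(r) = -r
15*l(-1) = 15*(-1*(-1)) = 15*1 = 15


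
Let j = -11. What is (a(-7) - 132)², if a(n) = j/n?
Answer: 833569/49 ≈ 17012.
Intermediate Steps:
a(n) = -11/n
(a(-7) - 132)² = (-11/(-7) - 132)² = (-11*(-⅐) - 132)² = (11/7 - 132)² = (-913/7)² = 833569/49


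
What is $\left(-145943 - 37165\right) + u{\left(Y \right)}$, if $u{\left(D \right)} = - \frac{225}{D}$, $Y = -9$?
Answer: $-183083$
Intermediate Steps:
$\left(-145943 - 37165\right) + u{\left(Y \right)} = \left(-145943 - 37165\right) - \frac{225}{-9} = -183108 - -25 = -183108 + 25 = -183083$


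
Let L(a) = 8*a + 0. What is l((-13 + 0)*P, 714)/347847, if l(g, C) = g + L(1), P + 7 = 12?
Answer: -19/115949 ≈ -0.00016387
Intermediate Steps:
P = 5 (P = -7 + 12 = 5)
L(a) = 8*a
l(g, C) = 8 + g (l(g, C) = g + 8*1 = g + 8 = 8 + g)
l((-13 + 0)*P, 714)/347847 = (8 + (-13 + 0)*5)/347847 = (8 - 13*5)*(1/347847) = (8 - 65)*(1/347847) = -57*1/347847 = -19/115949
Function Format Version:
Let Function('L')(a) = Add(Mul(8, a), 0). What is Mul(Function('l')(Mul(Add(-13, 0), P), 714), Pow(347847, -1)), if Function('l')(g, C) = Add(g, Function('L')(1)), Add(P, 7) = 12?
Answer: Rational(-19, 115949) ≈ -0.00016387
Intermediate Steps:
P = 5 (P = Add(-7, 12) = 5)
Function('L')(a) = Mul(8, a)
Function('l')(g, C) = Add(8, g) (Function('l')(g, C) = Add(g, Mul(8, 1)) = Add(g, 8) = Add(8, g))
Mul(Function('l')(Mul(Add(-13, 0), P), 714), Pow(347847, -1)) = Mul(Add(8, Mul(Add(-13, 0), 5)), Pow(347847, -1)) = Mul(Add(8, Mul(-13, 5)), Rational(1, 347847)) = Mul(Add(8, -65), Rational(1, 347847)) = Mul(-57, Rational(1, 347847)) = Rational(-19, 115949)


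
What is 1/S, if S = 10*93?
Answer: 1/930 ≈ 0.0010753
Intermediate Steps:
S = 930
1/S = 1/930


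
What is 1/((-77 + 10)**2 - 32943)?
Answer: -1/28454 ≈ -3.5144e-5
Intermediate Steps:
1/((-77 + 10)**2 - 32943) = 1/((-67)**2 - 32943) = 1/(4489 - 32943) = 1/(-28454) = -1/28454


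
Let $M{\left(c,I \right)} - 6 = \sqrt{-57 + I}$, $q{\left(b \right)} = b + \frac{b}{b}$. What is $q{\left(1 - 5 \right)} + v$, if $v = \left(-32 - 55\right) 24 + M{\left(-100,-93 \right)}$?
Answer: $-2085 + 5 i \sqrt{6} \approx -2085.0 + 12.247 i$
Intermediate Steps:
$q{\left(b \right)} = 1 + b$ ($q{\left(b \right)} = b + 1 = 1 + b$)
$M{\left(c,I \right)} = 6 + \sqrt{-57 + I}$
$v = -2082 + 5 i \sqrt{6}$ ($v = \left(-32 - 55\right) 24 + \left(6 + \sqrt{-57 - 93}\right) = \left(-87\right) 24 + \left(6 + \sqrt{-150}\right) = -2088 + \left(6 + 5 i \sqrt{6}\right) = -2082 + 5 i \sqrt{6} \approx -2082.0 + 12.247 i$)
$q{\left(1 - 5 \right)} + v = \left(1 + \left(1 - 5\right)\right) - \left(2082 - 5 i \sqrt{6}\right) = \left(1 - 4\right) - \left(2082 - 5 i \sqrt{6}\right) = -3 - \left(2082 - 5 i \sqrt{6}\right) = -2085 + 5 i \sqrt{6}$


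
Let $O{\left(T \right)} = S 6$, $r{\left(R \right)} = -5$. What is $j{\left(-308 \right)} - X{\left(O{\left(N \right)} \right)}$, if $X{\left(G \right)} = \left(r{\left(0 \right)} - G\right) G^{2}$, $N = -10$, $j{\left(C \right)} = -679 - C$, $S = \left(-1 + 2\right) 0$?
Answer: $-371$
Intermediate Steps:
$S = 0$ ($S = 1 \cdot 0 = 0$)
$O{\left(T \right)} = 0$ ($O{\left(T \right)} = 0 \cdot 6 = 0$)
$X{\left(G \right)} = G^{2} \left(-5 - G\right)$ ($X{\left(G \right)} = \left(-5 - G\right) G^{2} = G^{2} \left(-5 - G\right)$)
$j{\left(-308 \right)} - X{\left(O{\left(N \right)} \right)} = \left(-679 - -308\right) - 0^{2} \left(-5 - 0\right) = \left(-679 + 308\right) - 0 \left(-5 + 0\right) = -371 - 0 \left(-5\right) = -371 - 0 = -371 + 0 = -371$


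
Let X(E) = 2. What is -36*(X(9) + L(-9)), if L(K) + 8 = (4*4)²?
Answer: -9000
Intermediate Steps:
L(K) = 248 (L(K) = -8 + (4*4)² = -8 + 16² = -8 + 256 = 248)
-36*(X(9) + L(-9)) = -36*(2 + 248) = -36*250 = -9000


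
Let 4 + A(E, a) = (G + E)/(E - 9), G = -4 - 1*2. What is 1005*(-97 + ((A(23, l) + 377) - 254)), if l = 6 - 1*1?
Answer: 326625/14 ≈ 23330.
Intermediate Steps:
l = 5 (l = 6 - 1 = 5)
G = -6 (G = -4 - 2 = -6)
A(E, a) = -4 + (-6 + E)/(-9 + E) (A(E, a) = -4 + (-6 + E)/(E - 9) = -4 + (-6 + E)/(-9 + E))
1005*(-97 + ((A(23, l) + 377) - 254)) = 1005*(-97 + ((3*(10 - 1*23)/(-9 + 23) + 377) - 254)) = 1005*(-97 + ((3*(10 - 23)/14 + 377) - 254)) = 1005*(-97 + ((3*(1/14)*(-13) + 377) - 254)) = 1005*(-97 + ((-39/14 + 377) - 254)) = 1005*(-97 + (5239/14 - 254)) = 1005*(-97 + 1683/14) = 1005*(325/14) = 326625/14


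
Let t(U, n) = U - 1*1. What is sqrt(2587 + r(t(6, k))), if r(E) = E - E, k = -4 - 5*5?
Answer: sqrt(2587) ≈ 50.863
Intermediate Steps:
k = -29 (k = -4 - 25 = -29)
t(U, n) = -1 + U (t(U, n) = U - 1 = -1 + U)
r(E) = 0
sqrt(2587 + r(t(6, k))) = sqrt(2587 + 0) = sqrt(2587)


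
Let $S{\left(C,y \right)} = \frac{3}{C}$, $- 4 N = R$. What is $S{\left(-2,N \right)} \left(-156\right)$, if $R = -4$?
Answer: $234$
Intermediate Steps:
$N = 1$ ($N = \left(- \frac{1}{4}\right) \left(-4\right) = 1$)
$S{\left(-2,N \right)} \left(-156\right) = \frac{3}{-2} \left(-156\right) = 3 \left(- \frac{1}{2}\right) \left(-156\right) = \left(- \frac{3}{2}\right) \left(-156\right) = 234$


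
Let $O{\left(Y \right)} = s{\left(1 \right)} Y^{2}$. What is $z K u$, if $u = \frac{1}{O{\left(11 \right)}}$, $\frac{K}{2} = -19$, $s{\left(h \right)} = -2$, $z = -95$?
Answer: $- \frac{1805}{121} \approx -14.917$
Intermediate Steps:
$K = -38$ ($K = 2 \left(-19\right) = -38$)
$O{\left(Y \right)} = - 2 Y^{2}$
$u = - \frac{1}{242}$ ($u = \frac{1}{\left(-2\right) 11^{2}} = \frac{1}{\left(-2\right) 121} = \frac{1}{-242} = - \frac{1}{242} \approx -0.0041322$)
$z K u = \left(-95\right) \left(-38\right) \left(- \frac{1}{242}\right) = 3610 \left(- \frac{1}{242}\right) = - \frac{1805}{121}$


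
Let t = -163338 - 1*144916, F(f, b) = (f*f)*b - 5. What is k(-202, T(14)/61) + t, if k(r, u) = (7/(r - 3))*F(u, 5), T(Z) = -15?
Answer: -47027514022/152561 ≈ -3.0825e+5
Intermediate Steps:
F(f, b) = -5 + b*f² (F(f, b) = f²*b - 5 = b*f² - 5 = -5 + b*f²)
t = -308254 (t = -163338 - 144916 = -308254)
k(r, u) = 7*(-5 + 5*u²)/(-3 + r) (k(r, u) = (7/(r - 3))*(-5 + 5*u²) = (7/(-3 + r))*(-5 + 5*u²) = 7*(-5 + 5*u²)/(-3 + r))
k(-202, T(14)/61) + t = 35*(-1 + (-15/61)²)/(-3 - 202) - 308254 = 35*(-1 + (-15*1/61)²)/(-205) - 308254 = 35*(-1/205)*(-1 + (-15/61)²) - 308254 = 35*(-1/205)*(-1 + 225/3721) - 308254 = 35*(-1/205)*(-3496/3721) - 308254 = 24472/152561 - 308254 = -47027514022/152561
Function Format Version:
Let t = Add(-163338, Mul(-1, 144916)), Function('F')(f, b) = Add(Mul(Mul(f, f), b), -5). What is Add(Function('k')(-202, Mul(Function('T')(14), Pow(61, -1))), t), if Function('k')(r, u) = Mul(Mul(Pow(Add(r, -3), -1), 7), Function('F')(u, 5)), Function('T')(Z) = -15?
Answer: Rational(-47027514022, 152561) ≈ -3.0825e+5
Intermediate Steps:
Function('F')(f, b) = Add(-5, Mul(b, Pow(f, 2))) (Function('F')(f, b) = Add(Mul(Pow(f, 2), b), -5) = Add(Mul(b, Pow(f, 2)), -5) = Add(-5, Mul(b, Pow(f, 2))))
t = -308254 (t = Add(-163338, -144916) = -308254)
Function('k')(r, u) = Mul(7, Pow(Add(-3, r), -1), Add(-5, Mul(5, Pow(u, 2)))) (Function('k')(r, u) = Mul(Mul(Pow(Add(r, -3), -1), 7), Add(-5, Mul(5, Pow(u, 2)))) = Mul(Mul(Pow(Add(-3, r), -1), 7), Add(-5, Mul(5, Pow(u, 2)))) = Mul(Mul(7, Pow(Add(-3, r), -1)), Add(-5, Mul(5, Pow(u, 2)))) = Mul(7, Pow(Add(-3, r), -1), Add(-5, Mul(5, Pow(u, 2)))))
Add(Function('k')(-202, Mul(Function('T')(14), Pow(61, -1))), t) = Add(Mul(35, Pow(Add(-3, -202), -1), Add(-1, Pow(Mul(-15, Pow(61, -1)), 2))), -308254) = Add(Mul(35, Pow(-205, -1), Add(-1, Pow(Mul(-15, Rational(1, 61)), 2))), -308254) = Add(Mul(35, Rational(-1, 205), Add(-1, Pow(Rational(-15, 61), 2))), -308254) = Add(Mul(35, Rational(-1, 205), Add(-1, Rational(225, 3721))), -308254) = Add(Mul(35, Rational(-1, 205), Rational(-3496, 3721)), -308254) = Add(Rational(24472, 152561), -308254) = Rational(-47027514022, 152561)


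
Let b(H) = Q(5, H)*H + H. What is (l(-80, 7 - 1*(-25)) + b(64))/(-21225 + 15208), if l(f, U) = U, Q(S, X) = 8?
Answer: -608/6017 ≈ -0.10105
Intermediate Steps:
b(H) = 9*H (b(H) = 8*H + H = 9*H)
(l(-80, 7 - 1*(-25)) + b(64))/(-21225 + 15208) = ((7 - 1*(-25)) + 9*64)/(-21225 + 15208) = ((7 + 25) + 576)/(-6017) = (32 + 576)*(-1/6017) = 608*(-1/6017) = -608/6017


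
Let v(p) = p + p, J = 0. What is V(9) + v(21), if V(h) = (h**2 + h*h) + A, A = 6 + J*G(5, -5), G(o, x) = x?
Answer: 210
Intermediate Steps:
v(p) = 2*p
A = 6 (A = 6 + 0*(-5) = 6 + 0 = 6)
V(h) = 6 + 2*h**2 (V(h) = (h**2 + h*h) + 6 = (h**2 + h**2) + 6 = 2*h**2 + 6 = 6 + 2*h**2)
V(9) + v(21) = (6 + 2*9**2) + 2*21 = (6 + 2*81) + 42 = (6 + 162) + 42 = 168 + 42 = 210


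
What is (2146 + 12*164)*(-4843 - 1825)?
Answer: -27432152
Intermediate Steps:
(2146 + 12*164)*(-4843 - 1825) = (2146 + 1968)*(-6668) = 4114*(-6668) = -27432152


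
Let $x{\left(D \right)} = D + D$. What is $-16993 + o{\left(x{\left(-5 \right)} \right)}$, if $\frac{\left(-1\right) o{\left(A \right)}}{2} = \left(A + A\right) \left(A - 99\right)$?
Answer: $-21353$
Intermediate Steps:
$x{\left(D \right)} = 2 D$
$o{\left(A \right)} = - 4 A \left(-99 + A\right)$ ($o{\left(A \right)} = - 2 \left(A + A\right) \left(A - 99\right) = - 2 \cdot 2 A \left(-99 + A\right) = - 4 A \left(-99 + A\right)$)
$-16993 + o{\left(x{\left(-5 \right)} \right)} = -16993 + 4 \cdot 2 \left(-5\right) \left(99 - 2 \left(-5\right)\right) = -16993 + 4 \left(-10\right) \left(99 - -10\right) = -16993 + 4 \left(-10\right) \left(99 + 10\right) = -16993 + 4 \left(-10\right) 109 = -16993 - 4360 = -21353$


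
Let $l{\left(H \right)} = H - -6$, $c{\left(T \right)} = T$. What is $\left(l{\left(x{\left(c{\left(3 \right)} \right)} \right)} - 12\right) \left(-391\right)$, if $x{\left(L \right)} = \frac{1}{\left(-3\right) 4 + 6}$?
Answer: $\frac{14467}{6} \approx 2411.2$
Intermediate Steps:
$x{\left(L \right)} = - \frac{1}{6}$ ($x{\left(L \right)} = \frac{1}{-12 + 6} = \frac{1}{-6} = - \frac{1}{6}$)
$l{\left(H \right)} = 6 + H$ ($l{\left(H \right)} = H + 6 = 6 + H$)
$\left(l{\left(x{\left(c{\left(3 \right)} \right)} \right)} - 12\right) \left(-391\right) = \left(\left(6 - \frac{1}{6}\right) - 12\right) \left(-391\right) = \left(\frac{35}{6} - 12\right) \left(-391\right) = \left(- \frac{37}{6}\right) \left(-391\right) = \frac{14467}{6}$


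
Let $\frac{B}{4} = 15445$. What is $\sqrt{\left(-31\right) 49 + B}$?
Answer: $\sqrt{60261} \approx 245.48$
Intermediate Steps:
$B = 61780$ ($B = 4 \cdot 15445 = 61780$)
$\sqrt{\left(-31\right) 49 + B} = \sqrt{\left(-31\right) 49 + 61780} = \sqrt{-1519 + 61780} = \sqrt{60261}$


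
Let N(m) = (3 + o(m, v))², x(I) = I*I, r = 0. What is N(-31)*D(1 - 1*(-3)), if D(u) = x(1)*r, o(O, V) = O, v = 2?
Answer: 0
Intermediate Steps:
x(I) = I²
D(u) = 0 (D(u) = 1²*0 = 1*0 = 0)
N(m) = (3 + m)²
N(-31)*D(1 - 1*(-3)) = (3 - 31)²*0 = (-28)²*0 = 784*0 = 0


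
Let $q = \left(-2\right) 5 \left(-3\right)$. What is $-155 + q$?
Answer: $-125$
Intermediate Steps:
$q = 30$ ($q = \left(-10\right) \left(-3\right) = 30$)
$-155 + q = -155 + 30 = -125$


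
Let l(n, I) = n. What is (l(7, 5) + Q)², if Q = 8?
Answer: 225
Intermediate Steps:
(l(7, 5) + Q)² = (7 + 8)² = 15² = 225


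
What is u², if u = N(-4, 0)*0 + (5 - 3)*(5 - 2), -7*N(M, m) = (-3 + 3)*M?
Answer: 36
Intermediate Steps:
N(M, m) = 0 (N(M, m) = -(-3 + 3)*M/7 = -0*M = -⅐*0 = 0)
u = 6 (u = 0*0 + (5 - 3)*(5 - 2) = 0 + 2*3 = 0 + 6 = 6)
u² = 6² = 36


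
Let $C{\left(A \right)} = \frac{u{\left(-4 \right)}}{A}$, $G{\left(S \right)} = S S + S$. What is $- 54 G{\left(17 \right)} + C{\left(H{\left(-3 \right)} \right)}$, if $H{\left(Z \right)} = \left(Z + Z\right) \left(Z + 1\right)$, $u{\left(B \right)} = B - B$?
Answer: $-16524$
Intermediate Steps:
$u{\left(B \right)} = 0$
$G{\left(S \right)} = S + S^{2}$ ($G{\left(S \right)} = S^{2} + S = S + S^{2}$)
$H{\left(Z \right)} = 2 Z \left(1 + Z\right)$
$C{\left(A \right)} = 0$ ($C{\left(A \right)} = \frac{0}{A} = 0$)
$- 54 G{\left(17 \right)} + C{\left(H{\left(-3 \right)} \right)} = - 54 \cdot 17 \left(1 + 17\right) + 0 = - 54 \cdot 17 \cdot 18 + 0 = \left(-54\right) 306 + 0 = -16524 + 0 = -16524$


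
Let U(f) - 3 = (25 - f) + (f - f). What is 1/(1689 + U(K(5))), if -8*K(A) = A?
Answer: 8/13741 ≈ 0.00058220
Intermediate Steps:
K(A) = -A/8
U(f) = 28 - f (U(f) = 3 + ((25 - f) + (f - f)) = 3 + ((25 - f) + 0) = 3 + (25 - f) = 28 - f)
1/(1689 + U(K(5))) = 1/(1689 + (28 - (-1)*5/8)) = 1/(1689 + (28 - 1*(-5/8))) = 1/(1689 + (28 + 5/8)) = 1/(1689 + 229/8) = 1/(13741/8) = 8/13741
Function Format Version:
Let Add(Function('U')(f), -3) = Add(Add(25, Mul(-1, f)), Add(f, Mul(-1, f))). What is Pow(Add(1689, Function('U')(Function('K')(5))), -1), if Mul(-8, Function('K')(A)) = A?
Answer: Rational(8, 13741) ≈ 0.00058220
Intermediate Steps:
Function('K')(A) = Mul(Rational(-1, 8), A)
Function('U')(f) = Add(28, Mul(-1, f)) (Function('U')(f) = Add(3, Add(Add(25, Mul(-1, f)), Add(f, Mul(-1, f)))) = Add(3, Add(Add(25, Mul(-1, f)), 0)) = Add(3, Add(25, Mul(-1, f))) = Add(28, Mul(-1, f)))
Pow(Add(1689, Function('U')(Function('K')(5))), -1) = Pow(Add(1689, Add(28, Mul(-1, Mul(Rational(-1, 8), 5)))), -1) = Pow(Add(1689, Add(28, Mul(-1, Rational(-5, 8)))), -1) = Pow(Add(1689, Add(28, Rational(5, 8))), -1) = Pow(Add(1689, Rational(229, 8)), -1) = Pow(Rational(13741, 8), -1) = Rational(8, 13741)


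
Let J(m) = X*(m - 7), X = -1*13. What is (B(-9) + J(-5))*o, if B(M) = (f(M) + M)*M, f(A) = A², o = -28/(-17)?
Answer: -13776/17 ≈ -810.35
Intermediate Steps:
o = 28/17 (o = -28*(-1/17) = 28/17 ≈ 1.6471)
X = -13
J(m) = 91 - 13*m (J(m) = -13*(m - 7) = -13*(-7 + m) = 91 - 13*m)
B(M) = M*(M + M²) (B(M) = (M² + M)*M = (M + M²)*M = M*(M + M²))
(B(-9) + J(-5))*o = ((-9)²*(1 - 9) + (91 - 13*(-5)))*(28/17) = (81*(-8) + (91 + 65))*(28/17) = (-648 + 156)*(28/17) = -492*28/17 = -13776/17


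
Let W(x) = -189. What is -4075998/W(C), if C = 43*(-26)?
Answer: 1358666/63 ≈ 21566.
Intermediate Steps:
C = -1118
-4075998/W(C) = -4075998/(-189) = -4075998*(-1/189) = 1358666/63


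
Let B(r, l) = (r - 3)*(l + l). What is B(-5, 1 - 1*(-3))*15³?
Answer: -216000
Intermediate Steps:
B(r, l) = 2*l*(-3 + r) (B(r, l) = (-3 + r)*(2*l) = 2*l*(-3 + r))
B(-5, 1 - 1*(-3))*15³ = (2*(1 - 1*(-3))*(-3 - 5))*15³ = (2*(1 + 3)*(-8))*3375 = (2*4*(-8))*3375 = -64*3375 = -216000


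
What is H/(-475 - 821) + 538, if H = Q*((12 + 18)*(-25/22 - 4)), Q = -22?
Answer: 115643/216 ≈ 535.38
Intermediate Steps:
H = 3390 (H = -22*(12 + 18)*(-25/22 - 4) = -660*(-25*1/22 - 4) = -660*(-25/22 - 4) = -660*(-113)/22 = -22*(-1695/11) = 3390)
H/(-475 - 821) + 538 = 3390/(-475 - 821) + 538 = 3390/(-1296) + 538 = 3390*(-1/1296) + 538 = -565/216 + 538 = 115643/216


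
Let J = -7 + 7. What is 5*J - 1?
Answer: -1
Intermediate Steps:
J = 0
5*J - 1 = 5*0 - 1 = 0 - 1 = -1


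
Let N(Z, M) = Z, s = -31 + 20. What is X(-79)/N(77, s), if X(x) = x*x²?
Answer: -493039/77 ≈ -6403.1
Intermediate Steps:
s = -11
X(x) = x³
X(-79)/N(77, s) = (-79)³/77 = -493039*1/77 = -493039/77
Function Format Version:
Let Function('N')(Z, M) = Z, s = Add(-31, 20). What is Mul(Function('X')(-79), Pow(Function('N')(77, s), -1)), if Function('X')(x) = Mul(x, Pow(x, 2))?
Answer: Rational(-493039, 77) ≈ -6403.1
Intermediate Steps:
s = -11
Function('X')(x) = Pow(x, 3)
Mul(Function('X')(-79), Pow(Function('N')(77, s), -1)) = Mul(Pow(-79, 3), Pow(77, -1)) = Mul(-493039, Rational(1, 77)) = Rational(-493039, 77)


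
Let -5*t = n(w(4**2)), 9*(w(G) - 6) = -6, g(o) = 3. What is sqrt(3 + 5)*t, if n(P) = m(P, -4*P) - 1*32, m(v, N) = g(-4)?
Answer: 58*sqrt(2)/5 ≈ 16.405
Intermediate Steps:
w(G) = 16/3 (w(G) = 6 + (1/9)*(-6) = 6 - 2/3 = 16/3)
m(v, N) = 3
n(P) = -29 (n(P) = 3 - 1*32 = 3 - 32 = -29)
t = 29/5 (t = -1/5*(-29) = 29/5 ≈ 5.8000)
sqrt(3 + 5)*t = sqrt(3 + 5)*(29/5) = sqrt(8)*(29/5) = (2*sqrt(2))*(29/5) = 58*sqrt(2)/5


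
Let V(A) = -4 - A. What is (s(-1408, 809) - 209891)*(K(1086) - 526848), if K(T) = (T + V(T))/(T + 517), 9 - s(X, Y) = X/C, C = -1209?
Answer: 214300293005165608/1938027 ≈ 1.1058e+11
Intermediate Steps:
s(X, Y) = 9 + X/1209 (s(X, Y) = 9 - X/(-1209) = 9 - X*(-1)/1209 = 9 - (-1)*X/1209 = 9 + X/1209)
K(T) = -4/(517 + T) (K(T) = (T + (-4 - T))/(T + 517) = -4/(517 + T))
(s(-1408, 809) - 209891)*(K(1086) - 526848) = ((9 + (1/1209)*(-1408)) - 209891)*(-4/(517 + 1086) - 526848) = ((9 - 1408/1209) - 209891)*(-4/1603 - 526848) = (9473/1209 - 209891)*(-4*1/1603 - 526848) = -253748746*(-4/1603 - 526848)/1209 = -253748746/1209*(-844537348/1603) = 214300293005165608/1938027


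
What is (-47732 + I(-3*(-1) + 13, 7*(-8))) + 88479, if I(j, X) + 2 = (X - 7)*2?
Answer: 40619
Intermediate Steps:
I(j, X) = -16 + 2*X (I(j, X) = -2 + (X - 7)*2 = -2 + (-7 + X)*2 = -2 + (-14 + 2*X) = -16 + 2*X)
(-47732 + I(-3*(-1) + 13, 7*(-8))) + 88479 = (-47732 + (-16 + 2*(7*(-8)))) + 88479 = (-47732 + (-16 + 2*(-56))) + 88479 = (-47732 + (-16 - 112)) + 88479 = (-47732 - 128) + 88479 = -47860 + 88479 = 40619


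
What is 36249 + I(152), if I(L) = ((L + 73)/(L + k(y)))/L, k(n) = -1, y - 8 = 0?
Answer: 831987273/22952 ≈ 36249.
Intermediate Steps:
y = 8 (y = 8 + 0 = 8)
I(L) = (73 + L)/(L*(-1 + L)) (I(L) = ((L + 73)/(L - 1))/L = ((73 + L)/(-1 + L))/L = (73 + L)/(L*(-1 + L)))
36249 + I(152) = 36249 + (73 + 152)/(152*(-1 + 152)) = 36249 + (1/152)*225/151 = 36249 + (1/152)*(1/151)*225 = 36249 + 225/22952 = 831987273/22952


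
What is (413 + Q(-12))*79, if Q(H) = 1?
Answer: 32706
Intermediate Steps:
(413 + Q(-12))*79 = (413 + 1)*79 = 414*79 = 32706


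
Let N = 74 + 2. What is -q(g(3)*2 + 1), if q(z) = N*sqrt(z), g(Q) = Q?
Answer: -76*sqrt(7) ≈ -201.08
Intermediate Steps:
N = 76
q(z) = 76*sqrt(z)
-q(g(3)*2 + 1) = -76*sqrt(3*2 + 1) = -76*sqrt(6 + 1) = -76*sqrt(7)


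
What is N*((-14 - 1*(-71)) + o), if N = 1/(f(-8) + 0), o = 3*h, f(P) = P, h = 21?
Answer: -15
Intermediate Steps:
o = 63 (o = 3*21 = 63)
N = -⅛ (N = 1/(-8 + 0) = 1/(-8) = -⅛ ≈ -0.12500)
N*((-14 - 1*(-71)) + o) = -((-14 - 1*(-71)) + 63)/8 = -((-14 + 71) + 63)/8 = -(57 + 63)/8 = -⅛*120 = -15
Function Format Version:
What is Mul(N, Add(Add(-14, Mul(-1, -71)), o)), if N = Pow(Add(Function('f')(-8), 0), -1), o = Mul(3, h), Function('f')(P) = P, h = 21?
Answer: -15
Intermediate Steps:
o = 63 (o = Mul(3, 21) = 63)
N = Rational(-1, 8) (N = Pow(Add(-8, 0), -1) = Pow(-8, -1) = Rational(-1, 8) ≈ -0.12500)
Mul(N, Add(Add(-14, Mul(-1, -71)), o)) = Mul(Rational(-1, 8), Add(Add(-14, Mul(-1, -71)), 63)) = Mul(Rational(-1, 8), Add(Add(-14, 71), 63)) = Mul(Rational(-1, 8), Add(57, 63)) = Mul(Rational(-1, 8), 120) = -15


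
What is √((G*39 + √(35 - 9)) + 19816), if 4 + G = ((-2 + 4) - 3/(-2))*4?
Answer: √(20206 + √26) ≈ 142.17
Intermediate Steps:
G = 10 (G = -4 + ((-2 + 4) - 3/(-2))*4 = -4 + (2 - 3*(-½))*4 = -4 + (2 + 3/2)*4 = -4 + (7/2)*4 = -4 + 14 = 10)
√((G*39 + √(35 - 9)) + 19816) = √((10*39 + √(35 - 9)) + 19816) = √((390 + √26) + 19816) = √(20206 + √26)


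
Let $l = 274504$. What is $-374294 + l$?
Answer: $-99790$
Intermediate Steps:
$-374294 + l = -374294 + 274504 = -99790$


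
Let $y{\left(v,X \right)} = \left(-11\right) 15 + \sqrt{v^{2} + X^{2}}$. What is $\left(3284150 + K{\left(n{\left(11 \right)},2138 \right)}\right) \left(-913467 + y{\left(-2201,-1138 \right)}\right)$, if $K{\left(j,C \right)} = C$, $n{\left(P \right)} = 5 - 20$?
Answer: $-3002457878016 + 3286288 \sqrt{6139445} \approx -2.9943 \cdot 10^{12}$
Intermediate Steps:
$n{\left(P \right)} = -15$ ($n{\left(P \right)} = 5 - 20 = -15$)
$y{\left(v,X \right)} = -165 + \sqrt{X^{2} + v^{2}}$
$\left(3284150 + K{\left(n{\left(11 \right)},2138 \right)}\right) \left(-913467 + y{\left(-2201,-1138 \right)}\right) = \left(3284150 + 2138\right) \left(-913467 - \left(165 - \sqrt{\left(-1138\right)^{2} + \left(-2201\right)^{2}}\right)\right) = 3286288 \left(-913467 - \left(165 - \sqrt{1295044 + 4844401}\right)\right) = 3286288 \left(-913467 - \left(165 - \sqrt{6139445}\right)\right) = 3286288 \left(-913632 + \sqrt{6139445}\right) = -3002457878016 + 3286288 \sqrt{6139445}$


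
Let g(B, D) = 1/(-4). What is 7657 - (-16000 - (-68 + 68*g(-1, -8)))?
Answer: 23572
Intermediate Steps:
g(B, D) = -¼
7657 - (-16000 - (-68 + 68*g(-1, -8))) = 7657 - (-16000 - (-68 + 68*(-¼))) = 7657 - (-16000 - (-68 - 17)) = 7657 - (-16000 - 1*(-85)) = 7657 - (-16000 + 85) = 7657 - 1*(-15915) = 7657 + 15915 = 23572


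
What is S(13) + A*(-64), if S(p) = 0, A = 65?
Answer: -4160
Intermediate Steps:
S(13) + A*(-64) = 0 + 65*(-64) = 0 - 4160 = -4160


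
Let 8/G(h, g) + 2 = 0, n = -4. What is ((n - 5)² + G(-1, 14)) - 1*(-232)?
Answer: 309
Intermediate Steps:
G(h, g) = -4 (G(h, g) = 8/(-2 + 0) = 8/(-2) = 8*(-½) = -4)
((n - 5)² + G(-1, 14)) - 1*(-232) = ((-4 - 5)² - 4) - 1*(-232) = ((-9)² - 4) + 232 = (81 - 4) + 232 = 77 + 232 = 309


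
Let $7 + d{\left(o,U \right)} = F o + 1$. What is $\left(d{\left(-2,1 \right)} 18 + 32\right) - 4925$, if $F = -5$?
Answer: $-4821$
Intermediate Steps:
$d{\left(o,U \right)} = -6 - 5 o$ ($d{\left(o,U \right)} = -7 - \left(-1 + 5 o\right) = -6 - 5 o$)
$\left(d{\left(-2,1 \right)} 18 + 32\right) - 4925 = \left(\left(-6 - -10\right) 18 + 32\right) - 4925 = \left(\left(-6 + 10\right) 18 + 32\right) - 4925 = \left(4 \cdot 18 + 32\right) - 4925 = \left(72 + 32\right) - 4925 = 104 - 4925 = -4821$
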